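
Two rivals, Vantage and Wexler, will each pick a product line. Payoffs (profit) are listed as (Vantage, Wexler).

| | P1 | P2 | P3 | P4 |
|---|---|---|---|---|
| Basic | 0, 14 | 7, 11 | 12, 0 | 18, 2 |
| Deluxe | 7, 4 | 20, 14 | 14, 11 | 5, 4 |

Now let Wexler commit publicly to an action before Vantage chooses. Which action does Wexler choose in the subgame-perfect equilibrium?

P2

Vantage best-responds to each possible Wexler move:
- P1: Vantage compares 0, 7 and picks Deluxe; Wexler would get 4.
- P2: Vantage compares 7, 20 and picks Deluxe; Wexler would get 14.
- P3: Vantage compares 12, 14 and picks Deluxe; Wexler would get 11.
- P4: Vantage compares 18, 5 and picks Basic; Wexler would get 2.
Among 4, 14, 11, 2, the best is 14 at P2. Subgame-perfect outcome: (Deluxe, P2) with payoffs (20, 14).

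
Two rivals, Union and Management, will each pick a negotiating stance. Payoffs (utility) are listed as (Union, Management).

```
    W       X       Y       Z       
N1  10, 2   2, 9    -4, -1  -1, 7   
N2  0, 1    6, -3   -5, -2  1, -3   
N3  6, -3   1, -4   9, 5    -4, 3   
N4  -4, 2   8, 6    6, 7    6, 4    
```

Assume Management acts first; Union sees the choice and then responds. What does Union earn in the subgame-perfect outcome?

8

Solve by backward induction (Management leads).
- W: BR = N1, leader payoff 2.
- X: BR = N4, leader payoff 6.
- Y: BR = N3, leader payoff 5.
- Z: BR = N4, leader payoff 4.
Among 2, 6, 5, 4, the best is 6 at X. Subgame-perfect outcome: (N4, X) with payoffs (8, 6).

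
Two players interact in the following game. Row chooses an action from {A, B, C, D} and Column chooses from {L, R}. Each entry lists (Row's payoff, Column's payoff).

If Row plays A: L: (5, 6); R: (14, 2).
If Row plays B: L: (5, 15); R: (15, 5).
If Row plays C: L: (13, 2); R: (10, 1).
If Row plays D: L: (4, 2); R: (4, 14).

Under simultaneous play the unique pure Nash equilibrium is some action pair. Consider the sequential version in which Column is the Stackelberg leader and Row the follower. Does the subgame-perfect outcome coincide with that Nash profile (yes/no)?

no

Solve by backward induction (Column leads).
- L: BR = C, leader payoff 2.
- R: BR = B, leader payoff 5.
Maximizing over 2, 5, Column chooses R. Subgame-perfect outcome: (B, R) with payoffs (15, 5).
Now find the simultaneous Nash equilibrium.
Row's best replies: L→C; R→B.
Column's best replies: A→L; B→L; C→L; D→R.
The unique mutual best reply is (C, L), giving (13, 2).
Sequential outcome (B, R) differs from the Nash profile (C, L).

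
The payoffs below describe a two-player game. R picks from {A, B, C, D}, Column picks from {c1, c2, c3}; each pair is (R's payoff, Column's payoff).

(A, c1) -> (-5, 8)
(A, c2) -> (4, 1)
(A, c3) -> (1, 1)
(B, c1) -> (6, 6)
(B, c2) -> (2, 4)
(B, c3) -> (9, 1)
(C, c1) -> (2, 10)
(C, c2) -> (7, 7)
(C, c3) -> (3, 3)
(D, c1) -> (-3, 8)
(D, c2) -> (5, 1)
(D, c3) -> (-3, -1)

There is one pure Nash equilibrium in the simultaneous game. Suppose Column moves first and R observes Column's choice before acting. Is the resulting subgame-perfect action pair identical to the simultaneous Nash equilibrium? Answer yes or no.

no

Solve by backward induction (Column leads).
- c1: BR = B, leader payoff 6.
- c2: BR = C, leader payoff 7.
- c3: BR = B, leader payoff 1.
Column's induced payoffs are 6, 7, 1, so Column commits to c2. Subgame-perfect outcome: (C, c2) with payoffs (7, 7).
Now find the simultaneous Nash equilibrium.
R's best replies: c1→B; c2→C; c3→B.
Column's best replies: A→c1; B→c1; C→c1; D→c1.
The unique mutual best reply is (B, c1), giving (6, 6).
Sequential outcome (C, c2) differs from the Nash profile (B, c1).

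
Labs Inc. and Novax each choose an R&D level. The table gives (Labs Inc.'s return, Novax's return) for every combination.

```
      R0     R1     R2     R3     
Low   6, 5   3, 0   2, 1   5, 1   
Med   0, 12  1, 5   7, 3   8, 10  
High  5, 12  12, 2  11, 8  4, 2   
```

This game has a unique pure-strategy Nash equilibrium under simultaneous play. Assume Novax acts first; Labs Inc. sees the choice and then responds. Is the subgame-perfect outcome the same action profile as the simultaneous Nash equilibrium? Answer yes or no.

no

Labs Inc. best-responds to each possible Novax move:
- R0: Labs Inc. compares 6, 0, 5 and picks Low; Novax would get 5.
- R1: Labs Inc. compares 3, 1, 12 and picks High; Novax would get 2.
- R2: Labs Inc. compares 2, 7, 11 and picks High; Novax would get 8.
- R3: Labs Inc. compares 5, 8, 4 and picks Med; Novax would get 10.
Maximizing over 5, 2, 8, 10, Novax chooses R3. Subgame-perfect outcome: (Med, R3) with payoffs (8, 10).
For the simultaneous game, intersect best replies.
Labs Inc.'s best replies: R0→Low; R1→High; R2→High; R3→Med.
Novax's best replies: Low→R0; Med→R0; High→R0.
The unique mutual best reply is (Low, R0), giving (6, 5).
Sequential outcome (Med, R3) differs from the Nash profile (Low, R0).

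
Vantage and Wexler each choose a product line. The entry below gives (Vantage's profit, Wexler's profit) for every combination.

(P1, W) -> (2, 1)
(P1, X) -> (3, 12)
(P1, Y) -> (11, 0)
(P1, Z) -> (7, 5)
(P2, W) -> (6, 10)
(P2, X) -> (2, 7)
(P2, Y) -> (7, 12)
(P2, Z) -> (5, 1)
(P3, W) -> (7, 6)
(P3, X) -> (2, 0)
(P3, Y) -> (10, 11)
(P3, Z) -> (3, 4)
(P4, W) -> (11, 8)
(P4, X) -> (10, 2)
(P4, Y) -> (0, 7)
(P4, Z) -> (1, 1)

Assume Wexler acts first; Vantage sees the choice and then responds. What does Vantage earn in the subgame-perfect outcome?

11

Solve by backward induction (Wexler leads).
- W: Vantage compares 2, 6, 7, 11 and picks P4; Wexler would get 8.
- X: Vantage compares 3, 2, 2, 10 and picks P4; Wexler would get 2.
- Y: Vantage compares 11, 7, 10, 0 and picks P1; Wexler would get 0.
- Z: Vantage compares 7, 5, 3, 1 and picks P1; Wexler would get 5.
Maximizing over 8, 2, 0, 5, Wexler chooses W. Subgame-perfect outcome: (P4, W) with payoffs (11, 8).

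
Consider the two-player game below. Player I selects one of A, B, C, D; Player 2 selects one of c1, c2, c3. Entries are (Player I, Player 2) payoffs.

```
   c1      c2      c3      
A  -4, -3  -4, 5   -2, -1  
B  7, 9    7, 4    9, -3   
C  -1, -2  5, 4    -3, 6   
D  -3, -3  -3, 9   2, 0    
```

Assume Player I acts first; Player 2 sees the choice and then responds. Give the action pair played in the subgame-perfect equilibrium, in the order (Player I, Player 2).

(B, c1)

Work backward from Player 2's decision.
- A → Player 2 plays c2 (best of -3, 5, -1); Player I gets -4.
- B → Player 2 plays c1 (best of 9, 4, -3); Player I gets 7.
- C → Player 2 plays c3 (best of -2, 4, 6); Player I gets -3.
- D → Player 2 plays c2 (best of -3, 9, 0); Player I gets -3.
Maximizing over -4, 7, -3, -3, Player I chooses B. Subgame-perfect outcome: (B, c1) with payoffs (7, 9).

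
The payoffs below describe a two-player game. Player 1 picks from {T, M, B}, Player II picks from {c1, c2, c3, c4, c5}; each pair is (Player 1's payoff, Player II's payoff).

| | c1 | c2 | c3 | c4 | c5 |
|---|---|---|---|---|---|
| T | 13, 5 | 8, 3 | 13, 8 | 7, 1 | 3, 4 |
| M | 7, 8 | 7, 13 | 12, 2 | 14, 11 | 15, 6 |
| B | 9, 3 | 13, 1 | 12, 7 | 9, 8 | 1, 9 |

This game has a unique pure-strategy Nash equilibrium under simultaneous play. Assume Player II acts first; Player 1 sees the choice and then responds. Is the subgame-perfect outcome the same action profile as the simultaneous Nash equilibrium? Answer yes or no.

Backward induction with Player II moving first.
- c1: BR = T, leader payoff 5.
- c2: BR = B, leader payoff 1.
- c3: BR = T, leader payoff 8.
- c4: BR = M, leader payoff 11.
- c5: BR = M, leader payoff 6.
Player II's induced payoffs are 5, 1, 8, 11, 6, so Player II commits to c4. Subgame-perfect outcome: (M, c4) with payoffs (14, 11).
For the simultaneous game, intersect best replies.
Player 1's best replies: c1→T; c2→B; c3→T; c4→M; c5→M.
Player II's best replies: T→c3; M→c2; B→c5.
Only (T, c3) has each player best-responding; Nash payoffs (13, 8).
Sequential outcome (M, c4) differs from the Nash profile (T, c3).

no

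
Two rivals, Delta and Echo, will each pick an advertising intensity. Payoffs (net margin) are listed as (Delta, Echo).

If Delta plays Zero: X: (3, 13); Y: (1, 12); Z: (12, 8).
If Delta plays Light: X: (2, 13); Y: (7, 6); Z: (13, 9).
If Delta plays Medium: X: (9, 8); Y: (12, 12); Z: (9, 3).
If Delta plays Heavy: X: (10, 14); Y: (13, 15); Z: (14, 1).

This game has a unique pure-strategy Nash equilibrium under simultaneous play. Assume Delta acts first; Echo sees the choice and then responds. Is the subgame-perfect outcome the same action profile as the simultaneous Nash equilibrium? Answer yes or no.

Solve by backward induction (Delta leads).
- Zero: BR = X, leader payoff 3.
- Light: BR = X, leader payoff 2.
- Medium: BR = Y, leader payoff 12.
- Heavy: BR = Y, leader payoff 13.
Delta's induced payoffs are 3, 2, 12, 13, so Delta commits to Heavy. Subgame-perfect outcome: (Heavy, Y) with payoffs (13, 15).
For the simultaneous game, intersect best replies.
Delta's best replies: X→Heavy; Y→Heavy; Z→Heavy.
Echo's best replies: Zero→X; Light→X; Medium→Y; Heavy→Y.
The unique mutual best reply is (Heavy, Y), giving (13, 15).
Sequential outcome (Heavy, Y) coincides with the Nash profile (Heavy, Y).

yes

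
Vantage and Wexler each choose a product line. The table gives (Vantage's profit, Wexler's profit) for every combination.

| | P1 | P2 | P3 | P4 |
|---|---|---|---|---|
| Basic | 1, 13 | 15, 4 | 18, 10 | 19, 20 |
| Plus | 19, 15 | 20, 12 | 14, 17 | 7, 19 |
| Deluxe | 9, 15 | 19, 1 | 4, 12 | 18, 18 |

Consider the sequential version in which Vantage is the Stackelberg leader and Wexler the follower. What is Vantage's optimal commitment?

Wexler best-responds to each possible Vantage move:
- Basic: BR = P4, leader payoff 19.
- Plus: BR = P4, leader payoff 7.
- Deluxe: BR = P4, leader payoff 18.
Among 19, 7, 18, the best is 19 at Basic. Subgame-perfect outcome: (Basic, P4) with payoffs (19, 20).

Basic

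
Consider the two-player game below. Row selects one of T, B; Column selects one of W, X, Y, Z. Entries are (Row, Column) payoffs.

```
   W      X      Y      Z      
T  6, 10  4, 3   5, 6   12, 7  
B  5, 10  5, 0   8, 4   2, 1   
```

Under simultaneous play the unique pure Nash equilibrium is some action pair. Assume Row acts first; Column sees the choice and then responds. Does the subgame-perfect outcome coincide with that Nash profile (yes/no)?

Backward induction with Row moving first.
- T: Column compares 10, 3, 6, 7 and picks W; Row would get 6.
- B: Column compares 10, 0, 4, 1 and picks W; Row would get 5.
Maximizing over 6, 5, Row chooses T. Subgame-perfect outcome: (T, W) with payoffs (6, 10).
Now find the simultaneous Nash equilibrium.
Row's best replies: W→T; X→B; Y→B; Z→T.
Column's best replies: T→W; B→W.
The unique mutual best reply is (T, W), giving (6, 10).
Sequential outcome (T, W) coincides with the Nash profile (T, W).

yes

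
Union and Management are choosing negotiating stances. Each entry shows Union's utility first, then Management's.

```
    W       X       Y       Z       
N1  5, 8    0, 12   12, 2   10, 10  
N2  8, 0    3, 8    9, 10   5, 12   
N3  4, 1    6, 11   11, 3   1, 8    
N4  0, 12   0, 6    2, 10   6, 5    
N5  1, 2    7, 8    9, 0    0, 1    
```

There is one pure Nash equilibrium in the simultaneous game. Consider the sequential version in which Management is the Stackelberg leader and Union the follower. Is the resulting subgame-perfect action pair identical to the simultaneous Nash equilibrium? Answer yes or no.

Work backward from Union's decision.
- W: Union compares 5, 8, 4, 0, 1 and picks N2; Management would get 0.
- X: Union compares 0, 3, 6, 0, 7 and picks N5; Management would get 8.
- Y: Union compares 12, 9, 11, 2, 9 and picks N1; Management would get 2.
- Z: Union compares 10, 5, 1, 6, 0 and picks N1; Management would get 10.
Management's induced payoffs are 0, 8, 2, 10, so Management commits to Z. Subgame-perfect outcome: (N1, Z) with payoffs (10, 10).
Now find the simultaneous Nash equilibrium.
Union's best replies: W→N2; X→N5; Y→N1; Z→N1.
Management's best replies: N1→X; N2→Z; N3→X; N4→W; N5→X.
The unique mutual best reply is (N5, X), giving (7, 8).
Sequential outcome (N1, Z) differs from the Nash profile (N5, X).

no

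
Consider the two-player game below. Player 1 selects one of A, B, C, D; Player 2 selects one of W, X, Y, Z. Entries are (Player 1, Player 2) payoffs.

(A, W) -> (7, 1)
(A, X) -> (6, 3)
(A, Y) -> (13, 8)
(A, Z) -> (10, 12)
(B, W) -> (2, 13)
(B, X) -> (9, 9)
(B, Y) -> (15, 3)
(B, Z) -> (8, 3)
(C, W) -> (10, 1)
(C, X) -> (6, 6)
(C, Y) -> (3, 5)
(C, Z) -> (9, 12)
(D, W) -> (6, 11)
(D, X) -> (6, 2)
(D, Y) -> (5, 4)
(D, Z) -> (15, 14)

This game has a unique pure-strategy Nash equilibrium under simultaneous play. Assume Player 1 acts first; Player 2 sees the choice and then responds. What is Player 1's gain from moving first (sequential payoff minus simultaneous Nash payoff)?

Solve by backward induction (Player 1 leads).
- A → Player 2 plays Z (best of 1, 3, 8, 12); Player 1 gets 10.
- B → Player 2 plays W (best of 13, 9, 3, 3); Player 1 gets 2.
- C → Player 2 plays Z (best of 1, 6, 5, 12); Player 1 gets 9.
- D → Player 2 plays Z (best of 11, 2, 4, 14); Player 1 gets 15.
Maximizing over 10, 2, 9, 15, Player 1 chooses D. Subgame-perfect outcome: (D, Z) with payoffs (15, 14).
For the simultaneous game, intersect best replies.
Player 1's best replies: W→C; X→B; Y→B; Z→D.
Player 2's best replies: A→Z; B→W; C→Z; D→Z.
The unique mutual best reply is (D, Z), giving (15, 14).
Player 1's commitment gain: 15 − 15 = 0.

0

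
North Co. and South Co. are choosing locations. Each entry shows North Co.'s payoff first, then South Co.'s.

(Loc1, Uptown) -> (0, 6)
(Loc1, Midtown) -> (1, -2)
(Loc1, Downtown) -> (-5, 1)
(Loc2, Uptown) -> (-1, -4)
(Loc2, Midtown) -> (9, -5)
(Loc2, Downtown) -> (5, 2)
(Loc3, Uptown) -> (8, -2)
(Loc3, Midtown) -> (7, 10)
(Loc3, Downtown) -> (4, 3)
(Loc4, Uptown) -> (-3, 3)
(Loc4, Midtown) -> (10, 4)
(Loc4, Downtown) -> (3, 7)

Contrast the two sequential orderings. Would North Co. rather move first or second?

If North Co. leads: South Co.'s best replies are Loc1→Uptown, Loc2→Downtown, Loc3→Midtown, Loc4→Downtown; North Co.'s induced payoffs 0, 5, 7, 3; outcome (Loc3, Midtown), payoffs (7, 10).
If South Co. leads: North Co.'s best replies are Uptown→Loc3, Midtown→Loc4, Downtown→Loc2; South Co.'s induced payoffs -2, 4, 2; outcome (Loc4, Midtown), payoffs (10, 4).
North Co. gets 7 moving first and 10 moving second, so North Co. prefers to move second.

second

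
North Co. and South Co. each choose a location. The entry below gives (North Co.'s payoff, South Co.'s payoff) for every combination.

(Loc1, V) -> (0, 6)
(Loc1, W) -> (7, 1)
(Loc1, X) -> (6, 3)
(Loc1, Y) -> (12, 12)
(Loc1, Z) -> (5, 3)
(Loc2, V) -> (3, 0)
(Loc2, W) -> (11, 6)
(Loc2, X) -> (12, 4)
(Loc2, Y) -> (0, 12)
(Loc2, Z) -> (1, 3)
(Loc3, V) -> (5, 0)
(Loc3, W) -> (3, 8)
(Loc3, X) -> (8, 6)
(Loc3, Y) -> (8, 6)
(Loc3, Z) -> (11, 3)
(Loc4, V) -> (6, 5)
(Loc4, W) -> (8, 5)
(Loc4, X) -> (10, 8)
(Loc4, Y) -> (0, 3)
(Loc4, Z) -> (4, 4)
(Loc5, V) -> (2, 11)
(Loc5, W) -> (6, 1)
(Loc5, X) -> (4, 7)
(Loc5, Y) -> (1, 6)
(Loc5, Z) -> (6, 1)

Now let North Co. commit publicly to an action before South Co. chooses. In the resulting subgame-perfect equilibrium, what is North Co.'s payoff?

Backward induction with North Co. moving first.
- Loc1: BR = Y, leader payoff 12.
- Loc2: BR = Y, leader payoff 0.
- Loc3: BR = W, leader payoff 3.
- Loc4: BR = X, leader payoff 10.
- Loc5: BR = V, leader payoff 2.
Maximizing over 12, 0, 3, 10, 2, North Co. chooses Loc1. Subgame-perfect outcome: (Loc1, Y) with payoffs (12, 12).

12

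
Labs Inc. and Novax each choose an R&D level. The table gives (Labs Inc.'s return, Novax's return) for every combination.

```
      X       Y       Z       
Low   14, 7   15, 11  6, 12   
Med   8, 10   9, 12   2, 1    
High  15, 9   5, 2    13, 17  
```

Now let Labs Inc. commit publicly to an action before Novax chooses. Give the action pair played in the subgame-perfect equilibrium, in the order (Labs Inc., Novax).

Backward induction with Labs Inc. moving first.
- Low → Novax plays Z (best of 7, 11, 12); Labs Inc. gets 6.
- Med → Novax plays Y (best of 10, 12, 1); Labs Inc. gets 9.
- High → Novax plays Z (best of 9, 2, 17); Labs Inc. gets 13.
Labs Inc.'s induced payoffs are 6, 9, 13, so Labs Inc. commits to High. Subgame-perfect outcome: (High, Z) with payoffs (13, 17).

(High, Z)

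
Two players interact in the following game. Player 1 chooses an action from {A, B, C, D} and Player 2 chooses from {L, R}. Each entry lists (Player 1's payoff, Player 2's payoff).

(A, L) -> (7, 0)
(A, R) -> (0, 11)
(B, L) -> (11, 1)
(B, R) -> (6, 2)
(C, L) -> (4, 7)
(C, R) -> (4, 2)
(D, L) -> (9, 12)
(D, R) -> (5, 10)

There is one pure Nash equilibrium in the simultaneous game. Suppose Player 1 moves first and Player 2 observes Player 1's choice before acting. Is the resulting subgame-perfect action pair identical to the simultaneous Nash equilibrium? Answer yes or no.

no

Player 2 best-responds to each possible Player 1 move:
- A → Player 2 plays R (best of 0, 11); Player 1 gets 0.
- B → Player 2 plays R (best of 1, 2); Player 1 gets 6.
- C → Player 2 plays L (best of 7, 2); Player 1 gets 4.
- D → Player 2 plays L (best of 12, 10); Player 1 gets 9.
Maximizing over 0, 6, 4, 9, Player 1 chooses D. Subgame-perfect outcome: (D, L) with payoffs (9, 12).
For the simultaneous game, intersect best replies.
Player 1's best replies: L→B; R→B.
Player 2's best replies: A→R; B→R; C→L; D→L.
The unique mutual best reply is (B, R), giving (6, 2).
Sequential outcome (D, L) differs from the Nash profile (B, R).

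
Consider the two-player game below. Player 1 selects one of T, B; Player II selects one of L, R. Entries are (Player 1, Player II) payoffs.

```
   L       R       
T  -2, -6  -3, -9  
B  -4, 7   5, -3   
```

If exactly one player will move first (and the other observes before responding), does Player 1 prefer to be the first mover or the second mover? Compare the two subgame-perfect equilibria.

second

If Player 1 leads: Player II's best replies are T→L, B→L; Player 1's induced payoffs -2, -4; outcome (T, L), payoffs (-2, -6).
If Player II leads: Player 1's best replies are L→T, R→B; Player II's induced payoffs -6, -3; outcome (B, R), payoffs (5, -3).
Player 1 gets -2 moving first and 5 moving second, so Player 1 prefers to move second.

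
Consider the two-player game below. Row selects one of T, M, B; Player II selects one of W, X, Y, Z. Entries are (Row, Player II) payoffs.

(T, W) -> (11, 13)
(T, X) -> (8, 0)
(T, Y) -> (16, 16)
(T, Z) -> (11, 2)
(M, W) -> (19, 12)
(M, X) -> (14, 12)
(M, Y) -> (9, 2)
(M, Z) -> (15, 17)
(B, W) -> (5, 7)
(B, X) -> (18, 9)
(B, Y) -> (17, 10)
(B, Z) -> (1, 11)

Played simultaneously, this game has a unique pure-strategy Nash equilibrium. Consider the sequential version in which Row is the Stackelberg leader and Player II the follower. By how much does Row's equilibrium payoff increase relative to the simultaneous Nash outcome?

Work backward from Player II's decision.
- T: BR = Y, leader payoff 16.
- M: BR = Z, leader payoff 15.
- B: BR = Z, leader payoff 1.
Maximizing over 16, 15, 1, Row chooses T. Subgame-perfect outcome: (T, Y) with payoffs (16, 16).
For the simultaneous game, intersect best replies.
Row's best replies: W→M; X→B; Y→B; Z→M.
Player II's best replies: T→Y; M→Z; B→Z.
Only (M, Z) has each player best-responding; Nash payoffs (15, 17).
Row's commitment gain: 16 − 15 = 1.

1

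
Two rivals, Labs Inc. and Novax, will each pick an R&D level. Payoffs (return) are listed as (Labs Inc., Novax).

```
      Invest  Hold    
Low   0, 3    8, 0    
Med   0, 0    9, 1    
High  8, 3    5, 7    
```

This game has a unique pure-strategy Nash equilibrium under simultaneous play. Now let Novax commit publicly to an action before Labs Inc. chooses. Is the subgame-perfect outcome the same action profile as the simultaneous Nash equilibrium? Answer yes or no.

no

Solve by backward induction (Novax leads).
- Invest → Labs Inc. plays High (best of 0, 0, 8); Novax gets 3.
- Hold → Labs Inc. plays Med (best of 8, 9, 5); Novax gets 1.
Among 3, 1, the best is 3 at Invest. Subgame-perfect outcome: (High, Invest) with payoffs (8, 3).
For the simultaneous game, intersect best replies.
Labs Inc.'s best replies: Invest→High; Hold→Med.
Novax's best replies: Low→Invest; Med→Hold; High→Hold.
Only (Med, Hold) has each player best-responding; Nash payoffs (9, 1).
Sequential outcome (High, Invest) differs from the Nash profile (Med, Hold).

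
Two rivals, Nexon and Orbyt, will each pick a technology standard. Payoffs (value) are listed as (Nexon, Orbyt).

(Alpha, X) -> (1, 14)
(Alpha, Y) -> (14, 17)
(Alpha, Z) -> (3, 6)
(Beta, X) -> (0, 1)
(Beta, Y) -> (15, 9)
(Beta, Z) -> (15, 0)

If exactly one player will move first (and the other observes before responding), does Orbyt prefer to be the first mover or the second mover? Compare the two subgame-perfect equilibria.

If Nexon leads: Orbyt's best replies are Alpha→Y, Beta→Y; Nexon's induced payoffs 14, 15; outcome (Beta, Y), payoffs (15, 9).
If Orbyt leads: Nexon's best replies are X→Alpha, Y→Beta, Z→Beta; Orbyt's induced payoffs 14, 9, 0; outcome (Alpha, X), payoffs (1, 14).
Orbyt gets 14 moving first and 9 moving second, so Orbyt prefers to move first.

first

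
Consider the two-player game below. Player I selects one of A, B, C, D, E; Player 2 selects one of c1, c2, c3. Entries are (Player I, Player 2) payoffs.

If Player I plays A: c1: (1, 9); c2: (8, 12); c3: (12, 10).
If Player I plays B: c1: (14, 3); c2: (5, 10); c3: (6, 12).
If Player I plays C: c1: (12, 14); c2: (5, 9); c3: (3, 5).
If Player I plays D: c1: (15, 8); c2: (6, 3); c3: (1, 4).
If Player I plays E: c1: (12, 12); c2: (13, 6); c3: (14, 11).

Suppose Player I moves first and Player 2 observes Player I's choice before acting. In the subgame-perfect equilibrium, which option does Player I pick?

D

Player 2 best-responds to each possible Player I move:
- A: BR = c2, leader payoff 8.
- B: BR = c3, leader payoff 6.
- C: BR = c1, leader payoff 12.
- D: BR = c1, leader payoff 15.
- E: BR = c1, leader payoff 12.
Player I's induced payoffs are 8, 6, 12, 15, 12, so Player I commits to D. Subgame-perfect outcome: (D, c1) with payoffs (15, 8).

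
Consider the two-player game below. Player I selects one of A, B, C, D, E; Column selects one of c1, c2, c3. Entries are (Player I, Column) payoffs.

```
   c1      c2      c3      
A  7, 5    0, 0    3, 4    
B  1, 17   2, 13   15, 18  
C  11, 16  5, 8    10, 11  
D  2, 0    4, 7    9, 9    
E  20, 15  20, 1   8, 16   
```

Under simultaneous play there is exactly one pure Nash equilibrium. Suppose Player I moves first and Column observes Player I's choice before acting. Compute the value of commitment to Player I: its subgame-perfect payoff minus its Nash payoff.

0

Column best-responds to each possible Player I move:
- A → Column plays c1 (best of 5, 0, 4); Player I gets 7.
- B → Column plays c3 (best of 17, 13, 18); Player I gets 15.
- C → Column plays c1 (best of 16, 8, 11); Player I gets 11.
- D → Column plays c3 (best of 0, 7, 9); Player I gets 9.
- E → Column plays c3 (best of 15, 1, 16); Player I gets 8.
Among 7, 15, 11, 9, 8, the best is 15 at B. Subgame-perfect outcome: (B, c3) with payoffs (15, 18).
Now find the simultaneous Nash equilibrium.
Player I's best replies: c1→E; c2→E; c3→B.
Column's best replies: A→c1; B→c3; C→c1; D→c3; E→c3.
The unique mutual best reply is (B, c3), giving (15, 18).
Player I's commitment gain: 15 − 15 = 0.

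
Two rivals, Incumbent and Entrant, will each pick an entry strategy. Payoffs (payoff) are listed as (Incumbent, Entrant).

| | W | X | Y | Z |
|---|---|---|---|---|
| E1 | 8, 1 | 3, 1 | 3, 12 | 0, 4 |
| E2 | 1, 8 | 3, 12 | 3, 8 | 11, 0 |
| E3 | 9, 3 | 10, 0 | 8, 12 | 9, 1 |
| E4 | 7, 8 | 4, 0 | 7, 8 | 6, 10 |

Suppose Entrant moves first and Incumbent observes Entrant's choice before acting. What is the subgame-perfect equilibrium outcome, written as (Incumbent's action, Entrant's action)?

(E3, Y)

Incumbent best-responds to each possible Entrant move:
- W: Incumbent compares 8, 1, 9, 7 and picks E3; Entrant would get 3.
- X: Incumbent compares 3, 3, 10, 4 and picks E3; Entrant would get 0.
- Y: Incumbent compares 3, 3, 8, 7 and picks E3; Entrant would get 12.
- Z: Incumbent compares 0, 11, 9, 6 and picks E2; Entrant would get 0.
Among 3, 0, 12, 0, the best is 12 at Y. Subgame-perfect outcome: (E3, Y) with payoffs (8, 12).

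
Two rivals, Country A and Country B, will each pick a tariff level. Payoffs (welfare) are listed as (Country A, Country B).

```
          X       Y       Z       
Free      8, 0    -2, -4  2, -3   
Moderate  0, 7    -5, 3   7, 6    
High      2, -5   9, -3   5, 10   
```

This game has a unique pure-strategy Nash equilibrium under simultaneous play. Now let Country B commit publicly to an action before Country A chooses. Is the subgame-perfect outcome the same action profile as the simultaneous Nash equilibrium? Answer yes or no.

no

Country A best-responds to each possible Country B move:
- X: BR = Free, leader payoff 0.
- Y: BR = High, leader payoff -3.
- Z: BR = Moderate, leader payoff 6.
Country B's induced payoffs are 0, -3, 6, so Country B commits to Z. Subgame-perfect outcome: (Moderate, Z) with payoffs (7, 6).
Now find the simultaneous Nash equilibrium.
Country A's best replies: X→Free; Y→High; Z→Moderate.
Country B's best replies: Free→X; Moderate→X; High→Z.
The unique mutual best reply is (Free, X), giving (8, 0).
Sequential outcome (Moderate, Z) differs from the Nash profile (Free, X).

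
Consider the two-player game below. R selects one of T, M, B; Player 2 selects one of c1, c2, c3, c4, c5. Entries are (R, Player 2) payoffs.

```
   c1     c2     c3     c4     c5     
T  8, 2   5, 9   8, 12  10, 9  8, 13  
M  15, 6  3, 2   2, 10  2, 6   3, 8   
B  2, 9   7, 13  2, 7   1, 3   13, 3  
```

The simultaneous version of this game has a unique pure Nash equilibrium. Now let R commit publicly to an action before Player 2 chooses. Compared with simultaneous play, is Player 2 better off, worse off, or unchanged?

unchanged

Solve by backward induction (R leads).
- T → Player 2 plays c5 (best of 2, 9, 12, 9, 13); R gets 8.
- M → Player 2 plays c3 (best of 6, 2, 10, 6, 8); R gets 2.
- B → Player 2 plays c2 (best of 9, 13, 7, 3, 3); R gets 7.
Among 8, 2, 7, the best is 8 at T. Subgame-perfect outcome: (T, c5) with payoffs (8, 13).
Now find the simultaneous Nash equilibrium.
R's best replies: c1→M; c2→B; c3→T; c4→T; c5→B.
Player 2's best replies: T→c5; M→c3; B→c2.
Only (B, c2) has each player best-responding; Nash payoffs (7, 13).
Player 2 earns 13 sequentially versus 13 at the Nash outcome: unchanged.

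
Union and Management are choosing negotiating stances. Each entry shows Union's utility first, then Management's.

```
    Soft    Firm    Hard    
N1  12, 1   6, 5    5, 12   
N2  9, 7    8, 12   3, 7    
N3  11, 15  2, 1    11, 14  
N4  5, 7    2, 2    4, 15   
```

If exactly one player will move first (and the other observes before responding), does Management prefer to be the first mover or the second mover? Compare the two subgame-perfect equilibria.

second

If Union leads: Management's best replies are N1→Hard, N2→Firm, N3→Soft, N4→Hard; Union's induced payoffs 5, 8, 11, 4; outcome (N3, Soft), payoffs (11, 15).
If Management leads: Union's best replies are Soft→N1, Firm→N2, Hard→N3; Management's induced payoffs 1, 12, 14; outcome (N3, Hard), payoffs (11, 14).
Management gets 14 moving first and 15 moving second, so Management prefers to move second.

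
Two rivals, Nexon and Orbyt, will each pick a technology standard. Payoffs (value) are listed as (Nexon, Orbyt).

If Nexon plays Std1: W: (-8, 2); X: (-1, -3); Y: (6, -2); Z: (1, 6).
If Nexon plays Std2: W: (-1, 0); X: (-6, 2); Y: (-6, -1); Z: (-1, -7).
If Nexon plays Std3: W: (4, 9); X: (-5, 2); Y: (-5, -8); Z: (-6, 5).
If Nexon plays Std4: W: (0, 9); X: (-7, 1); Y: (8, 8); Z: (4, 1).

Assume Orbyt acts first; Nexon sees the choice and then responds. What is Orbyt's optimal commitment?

Nexon best-responds to each possible Orbyt move:
- W: Nexon compares -8, -1, 4, 0 and picks Std3; Orbyt would get 9.
- X: Nexon compares -1, -6, -5, -7 and picks Std1; Orbyt would get -3.
- Y: Nexon compares 6, -6, -5, 8 and picks Std4; Orbyt would get 8.
- Z: Nexon compares 1, -1, -6, 4 and picks Std4; Orbyt would get 1.
Maximizing over 9, -3, 8, 1, Orbyt chooses W. Subgame-perfect outcome: (Std3, W) with payoffs (4, 9).

W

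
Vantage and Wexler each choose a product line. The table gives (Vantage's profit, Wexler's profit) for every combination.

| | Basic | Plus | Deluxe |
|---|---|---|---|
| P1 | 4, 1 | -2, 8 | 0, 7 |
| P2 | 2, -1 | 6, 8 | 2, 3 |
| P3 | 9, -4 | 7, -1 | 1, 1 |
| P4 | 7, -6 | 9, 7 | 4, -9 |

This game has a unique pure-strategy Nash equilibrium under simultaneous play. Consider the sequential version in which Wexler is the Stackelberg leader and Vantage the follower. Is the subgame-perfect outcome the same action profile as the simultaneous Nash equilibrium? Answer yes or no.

Backward induction with Wexler moving first.
- Basic: BR = P3, leader payoff -4.
- Plus: BR = P4, leader payoff 7.
- Deluxe: BR = P4, leader payoff -9.
Among -4, 7, -9, the best is 7 at Plus. Subgame-perfect outcome: (P4, Plus) with payoffs (9, 7).
For the simultaneous game, intersect best replies.
Vantage's best replies: Basic→P3; Plus→P4; Deluxe→P4.
Wexler's best replies: P1→Plus; P2→Plus; P3→Deluxe; P4→Plus.
The unique mutual best reply is (P4, Plus), giving (9, 7).
Sequential outcome (P4, Plus) coincides with the Nash profile (P4, Plus).

yes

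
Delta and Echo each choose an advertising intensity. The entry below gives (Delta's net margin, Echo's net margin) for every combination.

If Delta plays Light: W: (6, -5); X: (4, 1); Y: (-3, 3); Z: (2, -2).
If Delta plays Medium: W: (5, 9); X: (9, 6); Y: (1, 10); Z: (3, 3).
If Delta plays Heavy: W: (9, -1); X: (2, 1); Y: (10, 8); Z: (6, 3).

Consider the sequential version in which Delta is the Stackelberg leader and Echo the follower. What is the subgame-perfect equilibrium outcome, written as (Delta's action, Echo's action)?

Work backward from Echo's decision.
- Light → Echo plays Y (best of -5, 1, 3, -2); Delta gets -3.
- Medium → Echo plays Y (best of 9, 6, 10, 3); Delta gets 1.
- Heavy → Echo plays Y (best of -1, 1, 8, 3); Delta gets 10.
Among -3, 1, 10, the best is 10 at Heavy. Subgame-perfect outcome: (Heavy, Y) with payoffs (10, 8).

(Heavy, Y)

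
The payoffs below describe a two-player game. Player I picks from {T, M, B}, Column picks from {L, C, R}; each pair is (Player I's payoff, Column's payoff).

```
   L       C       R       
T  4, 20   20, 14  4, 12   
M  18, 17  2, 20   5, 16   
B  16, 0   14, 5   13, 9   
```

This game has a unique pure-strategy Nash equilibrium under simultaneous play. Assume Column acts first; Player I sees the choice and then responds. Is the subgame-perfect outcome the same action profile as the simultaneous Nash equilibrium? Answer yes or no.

Backward induction with Column moving first.
- L → Player I plays M (best of 4, 18, 16); Column gets 17.
- C → Player I plays T (best of 20, 2, 14); Column gets 14.
- R → Player I plays B (best of 4, 5, 13); Column gets 9.
Maximizing over 17, 14, 9, Column chooses L. Subgame-perfect outcome: (M, L) with payoffs (18, 17).
Under simultaneous play:
Player I's best replies: L→M; C→T; R→B.
Column's best replies: T→L; M→C; B→R.
Only (B, R) has each player best-responding; Nash payoffs (13, 9).
Sequential outcome (M, L) differs from the Nash profile (B, R).

no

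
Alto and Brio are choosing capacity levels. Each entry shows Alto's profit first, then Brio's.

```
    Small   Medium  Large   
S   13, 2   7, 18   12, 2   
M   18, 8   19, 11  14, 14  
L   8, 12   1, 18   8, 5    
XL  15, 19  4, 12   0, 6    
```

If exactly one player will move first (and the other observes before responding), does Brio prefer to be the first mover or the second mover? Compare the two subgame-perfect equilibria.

second

If Alto leads: Brio's best replies are S→Medium, M→Large, L→Medium, XL→Small; Alto's induced payoffs 7, 14, 1, 15; outcome (XL, Small), payoffs (15, 19).
If Brio leads: Alto's best replies are Small→M, Medium→M, Large→M; Brio's induced payoffs 8, 11, 14; outcome (M, Large), payoffs (14, 14).
Brio gets 14 moving first and 19 moving second, so Brio prefers to move second.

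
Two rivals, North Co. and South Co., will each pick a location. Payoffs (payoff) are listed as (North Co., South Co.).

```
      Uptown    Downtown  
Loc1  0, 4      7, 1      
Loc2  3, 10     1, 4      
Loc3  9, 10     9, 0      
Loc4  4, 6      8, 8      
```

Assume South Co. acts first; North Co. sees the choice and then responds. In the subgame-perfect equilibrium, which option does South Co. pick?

Backward induction with South Co. moving first.
- Uptown: North Co. compares 0, 3, 9, 4 and picks Loc3; South Co. would get 10.
- Downtown: North Co. compares 7, 1, 9, 8 and picks Loc3; South Co. would get 0.
Among 10, 0, the best is 10 at Uptown. Subgame-perfect outcome: (Loc3, Uptown) with payoffs (9, 10).

Uptown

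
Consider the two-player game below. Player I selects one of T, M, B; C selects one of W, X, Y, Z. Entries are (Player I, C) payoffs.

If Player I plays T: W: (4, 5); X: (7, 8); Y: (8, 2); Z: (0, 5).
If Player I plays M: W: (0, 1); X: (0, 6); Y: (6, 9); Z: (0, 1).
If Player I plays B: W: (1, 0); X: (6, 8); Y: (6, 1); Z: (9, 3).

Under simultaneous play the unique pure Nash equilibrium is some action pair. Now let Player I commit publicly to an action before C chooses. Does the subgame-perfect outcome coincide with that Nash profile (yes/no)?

yes

Solve by backward induction (Player I leads).
- T: BR = X, leader payoff 7.
- M: BR = Y, leader payoff 6.
- B: BR = X, leader payoff 6.
Player I's induced payoffs are 7, 6, 6, so Player I commits to T. Subgame-perfect outcome: (T, X) with payoffs (7, 8).
Now find the simultaneous Nash equilibrium.
Player I's best replies: W→T; X→T; Y→T; Z→B.
C's best replies: T→X; M→Y; B→X.
Only (T, X) has each player best-responding; Nash payoffs (7, 8).
Sequential outcome (T, X) coincides with the Nash profile (T, X).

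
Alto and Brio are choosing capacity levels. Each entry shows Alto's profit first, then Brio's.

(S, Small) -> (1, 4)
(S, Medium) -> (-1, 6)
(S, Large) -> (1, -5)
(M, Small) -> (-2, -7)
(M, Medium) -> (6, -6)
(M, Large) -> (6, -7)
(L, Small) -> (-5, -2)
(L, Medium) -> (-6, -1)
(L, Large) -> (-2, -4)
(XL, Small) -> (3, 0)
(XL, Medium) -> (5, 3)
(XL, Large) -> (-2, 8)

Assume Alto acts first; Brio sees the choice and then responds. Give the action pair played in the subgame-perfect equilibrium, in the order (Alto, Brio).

(M, Medium)

Solve by backward induction (Alto leads).
- S → Brio plays Medium (best of 4, 6, -5); Alto gets -1.
- M → Brio plays Medium (best of -7, -6, -7); Alto gets 6.
- L → Brio plays Medium (best of -2, -1, -4); Alto gets -6.
- XL → Brio plays Large (best of 0, 3, 8); Alto gets -2.
Alto's induced payoffs are -1, 6, -6, -2, so Alto commits to M. Subgame-perfect outcome: (M, Medium) with payoffs (6, -6).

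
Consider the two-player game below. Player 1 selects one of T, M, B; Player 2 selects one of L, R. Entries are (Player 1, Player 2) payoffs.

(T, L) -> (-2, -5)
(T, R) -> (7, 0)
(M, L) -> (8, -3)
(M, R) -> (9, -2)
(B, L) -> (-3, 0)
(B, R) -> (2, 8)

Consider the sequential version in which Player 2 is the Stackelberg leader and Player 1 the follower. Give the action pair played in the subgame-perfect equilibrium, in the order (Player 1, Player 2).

(M, R)

Work backward from Player 1's decision.
- L: Player 1 compares -2, 8, -3 and picks M; Player 2 would get -3.
- R: Player 1 compares 7, 9, 2 and picks M; Player 2 would get -2.
Maximizing over -3, -2, Player 2 chooses R. Subgame-perfect outcome: (M, R) with payoffs (9, -2).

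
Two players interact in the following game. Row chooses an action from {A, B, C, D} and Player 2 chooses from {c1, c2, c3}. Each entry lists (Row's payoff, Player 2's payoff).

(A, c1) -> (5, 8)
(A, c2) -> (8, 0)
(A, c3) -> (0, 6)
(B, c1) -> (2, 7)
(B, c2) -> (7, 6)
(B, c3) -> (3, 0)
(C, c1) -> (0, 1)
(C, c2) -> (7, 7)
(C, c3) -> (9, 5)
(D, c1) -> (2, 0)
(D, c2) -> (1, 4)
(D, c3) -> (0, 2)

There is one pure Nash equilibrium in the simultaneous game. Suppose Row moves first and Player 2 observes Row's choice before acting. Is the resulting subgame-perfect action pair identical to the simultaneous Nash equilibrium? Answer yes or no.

no

Backward induction with Row moving first.
- A → Player 2 plays c1 (best of 8, 0, 6); Row gets 5.
- B → Player 2 plays c1 (best of 7, 6, 0); Row gets 2.
- C → Player 2 plays c2 (best of 1, 7, 5); Row gets 7.
- D → Player 2 plays c2 (best of 0, 4, 2); Row gets 1.
Among 5, 2, 7, 1, the best is 7 at C. Subgame-perfect outcome: (C, c2) with payoffs (7, 7).
Now find the simultaneous Nash equilibrium.
Row's best replies: c1→A; c2→A; c3→C.
Player 2's best replies: A→c1; B→c1; C→c2; D→c2.
The unique mutual best reply is (A, c1), giving (5, 8).
Sequential outcome (C, c2) differs from the Nash profile (A, c1).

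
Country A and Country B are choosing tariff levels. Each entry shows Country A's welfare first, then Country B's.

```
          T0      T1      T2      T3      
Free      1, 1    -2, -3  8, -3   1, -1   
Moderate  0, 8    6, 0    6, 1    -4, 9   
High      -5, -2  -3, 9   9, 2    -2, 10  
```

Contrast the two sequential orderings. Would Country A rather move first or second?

second

If Country A leads: Country B's best replies are Free→T0, Moderate→T3, High→T3; Country A's induced payoffs 1, -4, -2; outcome (Free, T0), payoffs (1, 1).
If Country B leads: Country A's best replies are T0→Free, T1→Moderate, T2→High, T3→Free; Country B's induced payoffs 1, 0, 2, -1; outcome (High, T2), payoffs (9, 2).
Country A gets 1 moving first and 9 moving second, so Country A prefers to move second.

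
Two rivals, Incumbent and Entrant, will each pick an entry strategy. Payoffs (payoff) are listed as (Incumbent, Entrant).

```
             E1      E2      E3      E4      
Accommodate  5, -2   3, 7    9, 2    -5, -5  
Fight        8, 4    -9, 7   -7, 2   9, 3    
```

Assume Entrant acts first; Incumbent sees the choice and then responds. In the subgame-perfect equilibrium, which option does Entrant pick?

Backward induction with Entrant moving first.
- E1 → Incumbent plays Fight (best of 5, 8); Entrant gets 4.
- E2 → Incumbent plays Accommodate (best of 3, -9); Entrant gets 7.
- E3 → Incumbent plays Accommodate (best of 9, -7); Entrant gets 2.
- E4 → Incumbent plays Fight (best of -5, 9); Entrant gets 3.
Entrant's induced payoffs are 4, 7, 2, 3, so Entrant commits to E2. Subgame-perfect outcome: (Accommodate, E2) with payoffs (3, 7).

E2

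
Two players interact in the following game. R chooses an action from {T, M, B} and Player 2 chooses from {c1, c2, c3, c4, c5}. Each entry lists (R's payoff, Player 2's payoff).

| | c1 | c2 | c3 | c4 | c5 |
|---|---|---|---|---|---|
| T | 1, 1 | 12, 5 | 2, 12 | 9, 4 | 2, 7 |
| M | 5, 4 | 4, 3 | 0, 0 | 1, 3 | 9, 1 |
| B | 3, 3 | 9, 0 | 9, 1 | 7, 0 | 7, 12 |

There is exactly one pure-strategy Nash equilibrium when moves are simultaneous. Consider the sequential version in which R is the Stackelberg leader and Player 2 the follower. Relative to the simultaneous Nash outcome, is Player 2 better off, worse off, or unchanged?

better off

Backward induction with R moving first.
- T → Player 2 plays c3 (best of 1, 5, 12, 4, 7); R gets 2.
- M → Player 2 plays c1 (best of 4, 3, 0, 3, 1); R gets 5.
- B → Player 2 plays c5 (best of 3, 0, 1, 0, 12); R gets 7.
Maximizing over 2, 5, 7, R chooses B. Subgame-perfect outcome: (B, c5) with payoffs (7, 12).
Now find the simultaneous Nash equilibrium.
R's best replies: c1→M; c2→T; c3→B; c4→T; c5→M.
Player 2's best replies: T→c3; M→c1; B→c5.
Only (M, c1) has each player best-responding; Nash payoffs (5, 4).
Player 2 earns 12 sequentially versus 4 at the Nash outcome: better off.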